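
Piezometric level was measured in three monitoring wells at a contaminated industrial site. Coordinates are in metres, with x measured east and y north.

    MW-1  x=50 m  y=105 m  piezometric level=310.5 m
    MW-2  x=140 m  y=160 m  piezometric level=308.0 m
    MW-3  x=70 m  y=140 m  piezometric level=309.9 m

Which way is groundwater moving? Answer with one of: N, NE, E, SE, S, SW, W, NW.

With h = a·x + b·y + c and MW-1 as origin, the differences give:
  90·a + 55·b = -2.5
  20·a + 35·b = -0.6
Eliminate b (×35 and ×55, subtract): 2050·a = -54.50 → a = ∂h/∂x = -0.02659
Back-substitute: b = ∂h/∂y = -0.001951.
Flow = −∇h = (+0.02659 east, +0.001951 north), which points east.

E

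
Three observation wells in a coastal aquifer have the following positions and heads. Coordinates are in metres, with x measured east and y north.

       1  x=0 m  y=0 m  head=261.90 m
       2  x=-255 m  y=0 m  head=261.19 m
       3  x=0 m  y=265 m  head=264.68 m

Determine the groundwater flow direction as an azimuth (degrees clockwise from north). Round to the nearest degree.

195°

∂h/∂x = (261.19 − 261.90) / (-255 − 0) = +0.002784
∂h/∂y = (264.68 − 261.90) / (265 − 0) = +0.01049
Flow direction (−∇h) has components (-0.002784 E, -0.01049 N).
Azimuth = atan2(E, N) = atan2(-0.002784, -0.01049) = 194.9° ≈ 195°.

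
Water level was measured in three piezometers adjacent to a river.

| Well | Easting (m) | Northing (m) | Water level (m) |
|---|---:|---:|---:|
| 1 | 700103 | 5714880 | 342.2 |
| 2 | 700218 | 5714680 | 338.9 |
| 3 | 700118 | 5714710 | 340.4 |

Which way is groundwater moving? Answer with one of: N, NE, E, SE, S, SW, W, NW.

SE

With h = a·x + b·y + c and 1 as origin, the differences give:
  115·a + (-200)·b = -3.3
  15·a + (-170)·b = -1.8
Eliminate b (×(-170) and ×(-200), subtract): -16550·a = 201.00 → a = ∂h/∂x = -0.01215
Back-substitute: b = ∂h/∂y = +0.009517.
Flow = −∇h = (+0.01215 east, -0.009517 north), which points southeast.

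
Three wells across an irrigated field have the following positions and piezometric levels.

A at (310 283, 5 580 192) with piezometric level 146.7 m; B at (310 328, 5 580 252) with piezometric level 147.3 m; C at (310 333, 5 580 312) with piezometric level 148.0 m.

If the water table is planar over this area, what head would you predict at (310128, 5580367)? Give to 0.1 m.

Three-point gradient (reference A): Δ to B = (45, 60, +0.6), Δ to C = (50, 120, +1.3).
∂h/∂x = -0.002500, ∂h/∂y = +0.01187 (det = 2400).
h(310128, 5580367) = 146.7 + (-0.002500)·(-155) + (+0.01187)·(175) = 146.7 +0.387 +2.078 = 149.166 m.

149.2 m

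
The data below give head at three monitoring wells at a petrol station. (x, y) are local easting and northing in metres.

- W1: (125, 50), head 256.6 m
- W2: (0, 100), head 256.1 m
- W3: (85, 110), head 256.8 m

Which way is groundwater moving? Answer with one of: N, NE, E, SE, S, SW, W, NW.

SW

Three-point gradient (reference W1): Δ to W2 = (-125, 50, -0.5), Δ to W3 = (-40, 60, +0.2).
∂h/∂x = +0.007273, ∂h/∂y = +0.008182 (det = -5500).
Flow = −∇h = (-0.007273 east, -0.008182 north), which points southwest.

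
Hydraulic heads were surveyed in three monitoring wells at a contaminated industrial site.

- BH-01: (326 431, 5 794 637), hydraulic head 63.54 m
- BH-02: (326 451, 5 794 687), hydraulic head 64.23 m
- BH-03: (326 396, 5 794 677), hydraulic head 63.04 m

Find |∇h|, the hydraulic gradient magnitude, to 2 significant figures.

With h = a·x + b·y + c and BH-01 as origin, the differences give:
  20·a + 50·b = +0.69
  (-35)·a + 40·b = -0.50
Eliminate b (×40 and ×50, subtract): 2550·a = 52.600 → a = ∂h/∂x = +0.02063
Back-substitute: b = ∂h/∂y = +0.005549.
|∇h| = √(0.02063² + 0.005549²) = 0.02136

0.021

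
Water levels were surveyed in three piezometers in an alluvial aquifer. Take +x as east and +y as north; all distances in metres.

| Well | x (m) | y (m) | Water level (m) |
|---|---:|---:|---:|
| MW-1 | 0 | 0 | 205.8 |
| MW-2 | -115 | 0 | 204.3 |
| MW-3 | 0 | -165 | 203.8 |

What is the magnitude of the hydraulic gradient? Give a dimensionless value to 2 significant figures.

0.018

∂h/∂x = (204.3 − 205.8) / (-115 − 0) = +0.01304
∂h/∂y = (203.8 − 205.8) / (-165 − 0) = +0.01212
|∇h| = √(0.01304² + 0.01212²) = 0.0178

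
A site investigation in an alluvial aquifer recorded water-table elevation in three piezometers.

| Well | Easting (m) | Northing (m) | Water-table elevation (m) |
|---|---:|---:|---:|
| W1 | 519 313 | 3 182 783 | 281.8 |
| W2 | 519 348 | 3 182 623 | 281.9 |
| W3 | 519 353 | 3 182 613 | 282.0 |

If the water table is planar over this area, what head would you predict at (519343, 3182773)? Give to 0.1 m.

282.7 m

With h = a·x + b·y + c and W1 as origin, the differences give:
  35·a + (-160)·b = +0.1
  40·a + (-170)·b = +0.2
Eliminate b (×(-170) and ×(-160), subtract): 450·a = 15.00 → a = ∂h/∂x = +0.03333
Back-substitute: b = ∂h/∂y = +0.006667.
h(519343, 3182773) = 281.8 + (+0.03333)·(30) + (+0.006667)·(-10) = 281.8 +1.000 -0.067 = 282.733 m.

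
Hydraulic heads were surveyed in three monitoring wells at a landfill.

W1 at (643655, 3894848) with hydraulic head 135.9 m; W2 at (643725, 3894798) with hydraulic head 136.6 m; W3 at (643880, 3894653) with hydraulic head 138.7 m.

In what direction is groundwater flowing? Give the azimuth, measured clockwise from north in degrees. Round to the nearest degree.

Three-point gradient (reference W1): Δ to W2 = (70, -50, +0.7), Δ to W3 = (225, -195, +2.8).
∂h/∂x = -0.001458, ∂h/∂y = -0.01604 (det = -2400).
Flow direction (−∇h) has components (+0.001458 E, +0.01604 N).
Azimuth = atan2(E, N) = atan2(+0.001458, +0.01604) = 5.2° ≈ 005°.

005°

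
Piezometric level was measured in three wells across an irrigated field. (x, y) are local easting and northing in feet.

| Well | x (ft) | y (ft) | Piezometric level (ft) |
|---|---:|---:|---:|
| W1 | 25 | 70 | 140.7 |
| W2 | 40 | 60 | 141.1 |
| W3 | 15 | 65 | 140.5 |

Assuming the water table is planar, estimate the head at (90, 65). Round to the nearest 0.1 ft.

Three-point gradient (reference W1): Δ to W2 = (15, -10, +0.4), Δ to W3 = (-10, -5, -0.2).
∂h/∂x = +0.02286, ∂h/∂y = -0.005714 (det = -175).
h(90, 65) = 140.7 + (+0.02286)·(65) + (-0.005714)·(-5) = 140.7 +1.486 +0.029 = 142.214 ft.

142.2 ft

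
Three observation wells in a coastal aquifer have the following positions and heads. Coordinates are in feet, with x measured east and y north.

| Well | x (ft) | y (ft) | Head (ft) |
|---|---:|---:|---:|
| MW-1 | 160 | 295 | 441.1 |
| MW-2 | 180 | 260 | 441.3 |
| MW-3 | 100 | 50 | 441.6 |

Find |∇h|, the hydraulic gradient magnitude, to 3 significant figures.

0.00549

Taking MW-1 as reference: MW-2−MW-1 = (20, -35, +0.2); MW-3−MW-1 = (-60, -245, +0.5).
Determinant of the coordinate differences = 20·(-245) − (-60)·(-35) = -7000.
∂h/∂x = [(+0.2)·(-245) − (+0.5)·(-35)] / -7000 = +0.004500
∂h/∂y = [20·(+0.5) − (-60)·(+0.2)] / -7000 = -0.003143
|∇h| = √(0.004500² + -0.003143²) = 0.005489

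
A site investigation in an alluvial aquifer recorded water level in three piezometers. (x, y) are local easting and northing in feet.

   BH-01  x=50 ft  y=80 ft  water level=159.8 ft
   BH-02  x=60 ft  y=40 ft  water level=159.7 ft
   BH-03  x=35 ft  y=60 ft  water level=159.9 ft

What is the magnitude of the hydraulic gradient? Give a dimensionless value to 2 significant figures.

Three-point gradient (reference BH-01): Δ to BH-02 = (10, -40, -0.1), Δ to BH-03 = (-15, -20, +0.1).
∂h/∂x = -0.007500, ∂h/∂y = +0.0006250 (det = -800).
|∇h| = √(-0.007500² + 0.0006250²) = 0.007526

0.0075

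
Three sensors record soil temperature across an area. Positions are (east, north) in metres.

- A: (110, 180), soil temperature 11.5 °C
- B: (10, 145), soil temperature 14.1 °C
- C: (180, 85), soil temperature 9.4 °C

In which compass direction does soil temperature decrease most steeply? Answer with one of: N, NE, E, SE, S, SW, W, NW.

E

Three-point gradient (reference A): Δ to B = (-100, -35, +2.6), Δ to C = (70, -95, -2.1).
∂T/∂x = -0.02682, ∂T/∂y = +0.002343 (det = 11950).
Steepest decrease is along −∇f = (+0.02682 E, -0.002343 N) → east.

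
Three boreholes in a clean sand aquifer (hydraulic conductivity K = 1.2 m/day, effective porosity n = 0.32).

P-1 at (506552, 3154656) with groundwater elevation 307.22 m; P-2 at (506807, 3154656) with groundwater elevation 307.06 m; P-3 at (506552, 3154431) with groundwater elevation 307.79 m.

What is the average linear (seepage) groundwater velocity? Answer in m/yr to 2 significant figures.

3.6 m/yr

∂h/∂x = (307.06 − 307.22) / (506807 − 506552) = -0.0006275
∂h/∂y = (307.79 − 307.22) / (3154431 − 3154656) = -0.002533
|∇h| = √(-0.0006275² + -0.002533²) = 0.00261
Seepage velocity v = K·i/n = 1.2 × 0.00261 / 0.32 = 0.009787 m/day = 3.575 m/yr.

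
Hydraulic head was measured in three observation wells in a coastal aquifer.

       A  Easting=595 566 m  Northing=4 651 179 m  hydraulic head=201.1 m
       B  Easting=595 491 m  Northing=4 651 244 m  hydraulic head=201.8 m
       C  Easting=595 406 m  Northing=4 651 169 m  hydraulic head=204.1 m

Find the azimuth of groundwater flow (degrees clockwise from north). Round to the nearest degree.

Taking A as reference: B−A = (-75, 65, +0.7); C−A = (-160, -10, +3.0).
Determinant of the coordinate differences = (-75)·(-10) − (-160)·65 = 11150.
∂h/∂x = [(+0.7)·(-10) − (+3.0)·65] / 11150 = -0.01812
∂h/∂y = [(-75)·(+3.0) − (-160)·(+0.7)] / 11150 = -0.01013
Flow direction (−∇h) has components (+0.01812 E, +0.01013 N).
Azimuth = atan2(E, N) = atan2(+0.01812, +0.01013) = 60.8° ≈ 061°.

061°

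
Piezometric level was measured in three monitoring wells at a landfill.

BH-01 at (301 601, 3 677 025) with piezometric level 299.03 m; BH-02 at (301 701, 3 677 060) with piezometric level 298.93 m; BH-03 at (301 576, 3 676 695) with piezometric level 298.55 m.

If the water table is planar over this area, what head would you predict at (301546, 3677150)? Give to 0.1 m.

299.3 m

Differences from BH-01: to BH-02 (Δx, Δy, Δh) = (100, 35, -0.10); to BH-03 = (-25, -330, -0.48).
Solve a·Δx + b·Δy = Δh: det = 100·(-330) − (-25)·35 = -32125.
∂h/∂x = [(-0.10)·(-330) − (-0.48)·35] / -32125 = -0.001550
∂h/∂y = [100·(-0.48) − (-25)·(-0.10)] / -32125 = +0.001572
h(301546, 3677150) = 299.03 + (-0.001550)·(-55) + (+0.001572)·(125) = 299.03 +0.085 +0.196 = 299.312 m.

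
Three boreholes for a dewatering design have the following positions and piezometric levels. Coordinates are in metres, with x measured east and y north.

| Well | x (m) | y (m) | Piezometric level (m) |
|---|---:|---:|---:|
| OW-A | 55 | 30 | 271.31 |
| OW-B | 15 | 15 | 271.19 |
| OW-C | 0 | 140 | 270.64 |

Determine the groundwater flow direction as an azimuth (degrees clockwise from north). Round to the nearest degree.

311°

Taking OW-A as reference: OW-B−OW-A = (-40, -15, -0.12); OW-C−OW-A = (-55, 110, -0.67).
Determinant of the coordinate differences = (-40)·110 − (-55)·(-15) = -5225.
∂h/∂x = [(-0.12)·110 − (-0.67)·(-15)] / -5225 = +0.004450
∂h/∂y = [(-40)·(-0.67) − (-55)·(-0.12)] / -5225 = -0.003866
Flow direction (−∇h) has components (-0.004450 E, +0.003866 N).
Azimuth = atan2(E, N) = atan2(-0.004450, +0.003866) = 311.0° ≈ 311°.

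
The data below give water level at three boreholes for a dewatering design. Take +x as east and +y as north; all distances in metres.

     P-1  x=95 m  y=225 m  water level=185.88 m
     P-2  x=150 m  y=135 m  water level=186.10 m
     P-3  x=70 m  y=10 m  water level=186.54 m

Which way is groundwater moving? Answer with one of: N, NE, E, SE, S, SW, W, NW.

Taking P-1 as reference: P-2−P-1 = (55, -90, +0.22); P-3−P-1 = (-25, -215, +0.66).
Determinant of the coordinate differences = 55·(-215) − (-25)·(-90) = -14075.
∂h/∂x = [(+0.22)·(-215) − (+0.66)·(-90)] / -14075 = -0.0008597
∂h/∂y = [55·(+0.66) − (-25)·(+0.22)] / -14075 = -0.002970
Flow = −∇h = (+0.0008597 east, +0.002970 north), which points north.

N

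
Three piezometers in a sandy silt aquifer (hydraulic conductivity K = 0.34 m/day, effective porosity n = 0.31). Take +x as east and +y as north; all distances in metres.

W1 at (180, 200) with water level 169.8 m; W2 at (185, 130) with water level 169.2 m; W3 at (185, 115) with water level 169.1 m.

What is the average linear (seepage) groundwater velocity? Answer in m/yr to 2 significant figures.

11 m/yr

With h = a·x + b·y + c and W1 as origin, the differences give:
  5·a + (-70)·b = -0.6
  5·a + (-85)·b = -0.7
Eliminate b (×(-85) and ×(-70), subtract): -75·a = 2.00 → a = ∂h/∂x = -0.02667
Back-substitute: b = ∂h/∂y = +0.006667.
|∇h| = √(-0.02667² + 0.006667²) = 0.02749
Seepage velocity v = K·i/n = 0.34 × 0.02749 / 0.31 = 0.03015 m/day = 11.01 m/yr.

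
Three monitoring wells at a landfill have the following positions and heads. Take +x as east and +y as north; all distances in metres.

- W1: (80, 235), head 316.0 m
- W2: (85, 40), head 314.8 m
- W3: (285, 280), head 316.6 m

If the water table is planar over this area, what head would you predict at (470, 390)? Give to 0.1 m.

Differences from W1: to W2 (Δx, Δy, Δh) = (5, -195, -1.2); to W3 = (205, 45, +0.6).
Determinant of the coordinate differences = 5·45 − 205·(-195) = 40200.
∂h/∂x = [(-1.2)·45 − (+0.6)·(-195)] / 40200 = +0.001567
∂h/∂y = [5·(+0.6) − 205·(-1.2)] / 40200 = +0.006194
h(470, 390) = 316.0 + (+0.001567)·(390) + (+0.006194)·(155) = 316.0 +0.611 +0.960 = 317.571 m.

317.6 m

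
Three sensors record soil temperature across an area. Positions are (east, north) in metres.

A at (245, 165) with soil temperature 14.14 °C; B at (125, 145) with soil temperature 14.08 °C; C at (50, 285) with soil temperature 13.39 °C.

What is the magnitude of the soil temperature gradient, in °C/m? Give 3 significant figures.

With T = a·x + b·y + c and A as origin, the differences give:
  (-120)·a + (-20)·b = -0.06
  (-195)·a + 120·b = -0.75
Eliminate b (×120 and ×(-20), subtract): -18300·a = -22.200 → a = ∂T/∂x = +0.001213
Back-substitute: b = ∂T/∂y = -0.004279.
|∇f| = √(0.001213² + -0.004279²) = 0.004448 °C/m

0.00445 °C/m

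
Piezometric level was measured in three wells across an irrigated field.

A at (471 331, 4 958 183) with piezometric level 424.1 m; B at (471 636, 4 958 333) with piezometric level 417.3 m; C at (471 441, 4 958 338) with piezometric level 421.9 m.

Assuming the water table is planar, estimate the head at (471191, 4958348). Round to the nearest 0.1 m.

With h = a·x + b·y + c and A as origin, the differences give:
  305·a + 150·b = -6.8
  110·a + 155·b = -2.2
Eliminate b (×155 and ×150, subtract): 30775·a = -724.00 → a = ∂h/∂x = -0.02353
Back-substitute: b = ∂h/∂y = +0.002502.
h(471191, 4958348) = 424.1 + (-0.02353)·(-140) + (+0.002502)·(165) = 424.1 +3.294 +0.413 = 427.806 m.

427.8 m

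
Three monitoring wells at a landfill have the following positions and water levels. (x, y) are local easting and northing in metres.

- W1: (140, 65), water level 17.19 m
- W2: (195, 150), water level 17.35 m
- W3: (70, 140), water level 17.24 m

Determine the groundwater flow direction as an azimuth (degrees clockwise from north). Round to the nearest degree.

209°

Taking W1 as reference: W2−W1 = (55, 85, +0.16); W3−W1 = (-70, 75, +0.05).
Solve a·Δx + b·Δy = Δh: det = 55·75 − (-70)·85 = 10075.
∂h/∂x = [(+0.16)·75 − (+0.05)·85] / 10075 = +0.0007692
∂h/∂y = [55·(+0.05) − (-70)·(+0.16)] / 10075 = +0.001385
Flow direction (−∇h) has components (-0.0007692 E, -0.001385 N).
Azimuth = atan2(E, N) = atan2(-0.0007692, -0.001385) = 209.1° ≈ 209°.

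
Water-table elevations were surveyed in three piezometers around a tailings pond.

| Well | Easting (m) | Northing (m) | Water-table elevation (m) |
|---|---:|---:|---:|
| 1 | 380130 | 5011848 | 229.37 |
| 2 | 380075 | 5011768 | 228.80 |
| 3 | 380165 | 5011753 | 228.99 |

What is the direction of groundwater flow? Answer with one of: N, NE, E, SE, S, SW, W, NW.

SW

With h = a·x + b·y + c and 1 as origin, the differences give:
  (-55)·a + (-80)·b = -0.57
  35·a + (-95)·b = -0.38
Eliminate b (×(-95) and ×(-80), subtract): 8025·a = 23.750 → a = ∂h/∂x = +0.002960
Back-substitute: b = ∂h/∂y = +0.005090.
Flow = −∇h = (-0.002960 east, -0.005090 north), which points southwest.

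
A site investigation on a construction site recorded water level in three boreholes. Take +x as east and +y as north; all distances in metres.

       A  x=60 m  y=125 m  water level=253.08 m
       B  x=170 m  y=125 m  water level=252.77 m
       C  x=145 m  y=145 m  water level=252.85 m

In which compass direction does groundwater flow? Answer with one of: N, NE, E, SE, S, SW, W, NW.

Three-point gradient (reference A): Δ to B = (110, 0, -0.31), Δ to C = (85, 20, -0.23).
∂h/∂x = -0.002818, ∂h/∂y = +0.0004773 (det = 2200).
Flow = −∇h = (+0.002818 east, -0.0004773 north), which points east.

E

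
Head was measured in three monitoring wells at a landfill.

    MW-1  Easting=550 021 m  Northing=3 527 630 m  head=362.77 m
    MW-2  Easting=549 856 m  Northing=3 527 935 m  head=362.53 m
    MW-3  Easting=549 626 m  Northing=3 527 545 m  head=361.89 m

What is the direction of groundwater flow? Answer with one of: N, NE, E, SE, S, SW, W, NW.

W

Differences from MW-1: to MW-2 (Δx, Δy, Δh) = (-165, 305, -0.24); to MW-3 = (-395, -85, -0.88).
Determinant of the coordinate differences = (-165)·(-85) − (-395)·305 = 134500.
∂h/∂x = [(-0.24)·(-85) − (-0.88)·305] / 134500 = +0.002147
∂h/∂y = [(-165)·(-0.88) − (-395)·(-0.24)] / 134500 = +0.0003747
Flow = −∇h = (-0.002147 east, -0.0003747 north), which points west.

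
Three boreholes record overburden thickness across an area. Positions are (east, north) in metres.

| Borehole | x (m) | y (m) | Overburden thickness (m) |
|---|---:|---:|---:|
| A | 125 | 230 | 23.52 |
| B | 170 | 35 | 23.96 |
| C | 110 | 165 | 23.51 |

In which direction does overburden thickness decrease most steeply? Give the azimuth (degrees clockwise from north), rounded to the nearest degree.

281°

Differences from A: to B (Δx, Δy, Δh) = (45, -195, +0.44); to C = (-15, -65, -0.01).
Determinant of the coordinate differences = 45·(-65) − (-15)·(-195) = -5850.
∂d/∂x = [(+0.44)·(-65) − (-0.01)·(-195)] / -5850 = +0.005222
∂d/∂y = [45·(-0.01) − (-15)·(+0.44)] / -5850 = -0.001051
Steepest decrease is along −∇f: components (-0.005222 E, +0.001051 N).
Azimuth = atan2(-0.005222, +0.001051) = 281.4° ≈ 281°.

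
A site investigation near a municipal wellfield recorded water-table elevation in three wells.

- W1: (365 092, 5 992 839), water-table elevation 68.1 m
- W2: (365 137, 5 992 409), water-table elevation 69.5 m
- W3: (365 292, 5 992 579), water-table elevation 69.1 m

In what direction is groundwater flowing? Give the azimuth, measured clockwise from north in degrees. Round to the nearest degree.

344°

Differences from W1: to W2 (Δx, Δy, Δh) = (45, -430, +1.4); to W3 = (200, -260, +1.0).
Solve a·Δx + b·Δy = Δh: det = 45·(-260) − 200·(-430) = 74300.
∂h/∂x = [(+1.4)·(-260) − (+1.0)·(-430)] / 74300 = +0.0008883
∂h/∂y = [45·(+1.0) − 200·(+1.4)] / 74300 = -0.003163
Flow direction (−∇h) has components (-0.0008883 E, +0.003163 N).
Azimuth = atan2(E, N) = atan2(-0.0008883, +0.003163) = 344.3° ≈ 344°.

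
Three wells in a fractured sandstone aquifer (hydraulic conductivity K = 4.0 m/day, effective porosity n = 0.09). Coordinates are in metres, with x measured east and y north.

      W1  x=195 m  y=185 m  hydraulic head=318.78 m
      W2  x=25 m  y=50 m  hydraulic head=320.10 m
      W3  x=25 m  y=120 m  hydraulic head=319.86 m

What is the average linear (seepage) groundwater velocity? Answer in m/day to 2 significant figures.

0.27 m/day

Three-point gradient (reference W1): Δ to W2 = (-170, -135, +1.32), Δ to W3 = (-170, -65, +1.08).
∂h/∂x = -0.005042, ∂h/∂y = -0.003429 (det = -11900).
|∇h| = √(-0.005042² + -0.003429²) = 0.006098
Seepage velocity v = K·i/n = 4.0 × 0.006098 / 0.09 = 0.271 m/day.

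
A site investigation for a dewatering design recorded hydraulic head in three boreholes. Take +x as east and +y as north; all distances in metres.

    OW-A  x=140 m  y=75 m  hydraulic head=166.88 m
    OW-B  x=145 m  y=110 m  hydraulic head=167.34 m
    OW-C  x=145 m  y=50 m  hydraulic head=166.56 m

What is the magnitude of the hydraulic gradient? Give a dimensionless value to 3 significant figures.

0.0130

Taking OW-A as reference: OW-B−OW-A = (5, 35, +0.46); OW-C−OW-A = (5, -25, -0.32).
Determinant of the coordinate differences = 5·(-25) − 5·35 = -300.
∂h/∂x = [(+0.46)·(-25) − (-0.32)·35] / -300 = +0.001000
∂h/∂y = [5·(-0.32) − 5·(+0.46)] / -300 = +0.01300
|∇h| = √(0.001000² + 0.01300²) = 0.01304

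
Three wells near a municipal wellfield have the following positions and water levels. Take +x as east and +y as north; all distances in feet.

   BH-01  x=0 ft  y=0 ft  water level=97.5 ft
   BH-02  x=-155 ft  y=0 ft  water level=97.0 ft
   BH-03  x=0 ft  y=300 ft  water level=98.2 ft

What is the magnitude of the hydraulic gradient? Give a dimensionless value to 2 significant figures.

∂h/∂x = (97.0 − 97.5) / (-155 − 0) = +0.003226
∂h/∂y = (98.2 − 97.5) / (300 − 0) = +0.002333
|∇h| = √(0.003226² + 0.002333²) = 0.003981

0.0040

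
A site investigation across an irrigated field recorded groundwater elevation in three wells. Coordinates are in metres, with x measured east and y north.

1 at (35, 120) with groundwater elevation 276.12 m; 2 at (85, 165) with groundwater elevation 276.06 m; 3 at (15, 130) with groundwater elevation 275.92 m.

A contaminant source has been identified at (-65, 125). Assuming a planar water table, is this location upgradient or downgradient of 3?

Taking 1 as reference: 2−1 = (50, 45, -0.06); 3−1 = (-20, 10, -0.20).
Determinant of the coordinate differences = 50·10 − (-20)·45 = 1400.
∂h/∂x = [(-0.06)·10 − (-0.20)·45] / 1400 = +0.006000
∂h/∂y = [50·(-0.20) − (-20)·(-0.06)] / 1400 = -0.008000
Head at (-65, 125) = 276.12 + (+0.006000)·(-100) + (-0.008000)·(5) = 275.48 m.
That is lower than the 275.92 m at 3, so the point is downgradient.

downgradient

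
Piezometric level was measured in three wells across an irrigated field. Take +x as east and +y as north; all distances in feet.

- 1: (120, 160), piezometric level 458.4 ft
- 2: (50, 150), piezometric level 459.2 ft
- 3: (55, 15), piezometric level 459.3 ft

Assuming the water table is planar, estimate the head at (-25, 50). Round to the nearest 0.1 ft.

With h = a·x + b·y + c and 1 as origin, the differences give:
  (-70)·a + (-10)·b = +0.8
  (-65)·a + (-145)·b = +0.9
Eliminate b (×(-145) and ×(-10), subtract): 9500·a = -107.00 → a = ∂h/∂x = -0.01126
Back-substitute: b = ∂h/∂y = -0.001158.
h(-25, 50) = 458.4 + (-0.01126)·(-145) + (-0.001158)·(-110) = 458.4 +1.633 +0.127 = 460.161 ft.

460.2 ft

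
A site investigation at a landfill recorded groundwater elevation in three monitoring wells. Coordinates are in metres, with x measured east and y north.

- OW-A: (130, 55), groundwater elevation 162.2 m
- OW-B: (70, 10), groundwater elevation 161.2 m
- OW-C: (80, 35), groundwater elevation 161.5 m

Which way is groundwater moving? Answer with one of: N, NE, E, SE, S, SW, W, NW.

SW

Taking OW-A as reference: OW-B−OW-A = (-60, -45, -1.0); OW-C−OW-A = (-50, -20, -0.7).
Solve a·Δx + b·Δy = Δh: det = (-60)·(-20) − (-50)·(-45) = -1050.
∂h/∂x = [(-1.0)·(-20) − (-0.7)·(-45)] / -1050 = +0.01095
∂h/∂y = [(-60)·(-0.7) − (-50)·(-1.0)] / -1050 = +0.007619
Flow = −∇h = (-0.01095 east, -0.007619 north), which points southwest.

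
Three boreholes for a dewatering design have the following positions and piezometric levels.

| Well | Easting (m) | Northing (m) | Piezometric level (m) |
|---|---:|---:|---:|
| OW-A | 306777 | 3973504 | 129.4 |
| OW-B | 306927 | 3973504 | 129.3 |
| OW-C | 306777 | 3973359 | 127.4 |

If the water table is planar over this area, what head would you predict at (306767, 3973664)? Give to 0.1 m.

∂h/∂x = (129.3 − 129.4) / (306927 − 306777) = -0.0006667
∂h/∂y = (127.4 − 129.4) / (3973359 − 3973504) = +0.01379
h(306767, 3973664) = 129.4 + (-0.0006667)·(-10) + (+0.01379)·(160) = 129.4 +0.007 +2.207 = 131.614 m.

131.6 m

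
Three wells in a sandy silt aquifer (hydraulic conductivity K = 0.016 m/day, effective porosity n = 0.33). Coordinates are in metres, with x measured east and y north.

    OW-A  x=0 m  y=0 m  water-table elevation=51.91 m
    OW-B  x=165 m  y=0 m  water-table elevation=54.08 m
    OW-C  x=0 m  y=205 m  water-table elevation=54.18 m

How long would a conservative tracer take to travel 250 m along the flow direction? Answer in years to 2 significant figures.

∂h/∂x = (54.08 − 51.91) / (165 − 0) = +0.01315
∂h/∂y = (54.18 − 51.91) / (205 − 0) = +0.01107
|∇h| = √(0.01315² + 0.01107²) = 0.01719
Seepage velocity v = K·i/n = 0.016 × 0.01719 / 0.33 = 0.0008335 m/day.
t = 250 / 0.0008335 = 2.999e+05 days = 821 years.

820 years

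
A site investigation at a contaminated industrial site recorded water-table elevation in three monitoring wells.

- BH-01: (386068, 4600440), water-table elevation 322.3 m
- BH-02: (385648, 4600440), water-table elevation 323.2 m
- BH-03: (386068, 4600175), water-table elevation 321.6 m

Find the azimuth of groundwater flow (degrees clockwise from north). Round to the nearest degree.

141°

∂h/∂x = (323.2 − 322.3) / (385648 − 386068) = -0.002143
∂h/∂y = (321.6 − 322.3) / (4600175 − 4600440) = +0.002642
Flow direction (−∇h) has components (+0.002143 E, -0.002642 N).
Azimuth = atan2(E, N) = atan2(+0.002143, -0.002642) = 141.0° ≈ 141°.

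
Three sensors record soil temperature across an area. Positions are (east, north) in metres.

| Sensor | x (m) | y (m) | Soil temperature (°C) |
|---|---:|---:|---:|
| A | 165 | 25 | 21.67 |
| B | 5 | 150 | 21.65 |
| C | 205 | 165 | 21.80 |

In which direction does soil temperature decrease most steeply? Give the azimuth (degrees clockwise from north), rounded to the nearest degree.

With T = a·x + b·y + c and A as origin, the differences give:
  (-160)·a + 125·b = -0.02
  40·a + 140·b = +0.13
Eliminate b (×140 and ×125, subtract): -27400·a = -19.050 → a = ∂T/∂x = +0.0006953
Back-substitute: b = ∂T/∂y = +0.0007299.
Steepest decrease is along −∇f: components (-0.0006953 E, -0.0007299 N).
Azimuth = atan2(-0.0006953, -0.0007299) = 223.6° ≈ 224°.

224°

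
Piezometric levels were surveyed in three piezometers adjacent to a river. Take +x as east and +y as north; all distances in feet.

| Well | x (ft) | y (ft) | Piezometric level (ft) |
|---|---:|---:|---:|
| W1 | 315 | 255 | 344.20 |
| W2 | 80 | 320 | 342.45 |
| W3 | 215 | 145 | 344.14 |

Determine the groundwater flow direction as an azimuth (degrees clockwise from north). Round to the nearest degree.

309°

Three-point gradient (reference W1): Δ to W2 = (-235, 65, -1.75), Δ to W3 = (-100, -110, -0.06).
∂h/∂x = +0.006071, ∂h/∂y = -0.004974 (det = 32350).
Flow direction (−∇h) has components (-0.006071 E, +0.004974 N).
Azimuth = atan2(E, N) = atan2(-0.006071, +0.004974) = 309.3° ≈ 309°.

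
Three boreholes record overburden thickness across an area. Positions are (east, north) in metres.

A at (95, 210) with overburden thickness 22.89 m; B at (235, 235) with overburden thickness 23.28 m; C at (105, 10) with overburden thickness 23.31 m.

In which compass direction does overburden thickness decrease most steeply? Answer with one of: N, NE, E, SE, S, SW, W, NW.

NW

Three-point gradient (reference A): Δ to B = (140, 25, +0.39), Δ to C = (10, -200, +0.42).
∂d/∂x = +0.003133, ∂d/∂y = -0.001943 (det = -28250).
Steepest decrease is along −∇f = (-0.003133 E, +0.001943 N) → northwest.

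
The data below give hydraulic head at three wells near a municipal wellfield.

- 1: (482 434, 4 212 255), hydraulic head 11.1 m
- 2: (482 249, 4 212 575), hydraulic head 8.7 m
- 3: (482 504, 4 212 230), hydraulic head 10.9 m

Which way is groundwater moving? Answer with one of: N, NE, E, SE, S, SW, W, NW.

NE

With h = a·x + b·y + c and 1 as origin, the differences give:
  (-185)·a + 320·b = -2.4
  70·a + (-25)·b = -0.2
Eliminate b (×(-25) and ×320, subtract): -17775·a = 124.00 → a = ∂h/∂x = -0.006976
Back-substitute: b = ∂h/∂y = -0.01153.
Flow = −∇h = (+0.006976 east, +0.01153 north), which points northeast.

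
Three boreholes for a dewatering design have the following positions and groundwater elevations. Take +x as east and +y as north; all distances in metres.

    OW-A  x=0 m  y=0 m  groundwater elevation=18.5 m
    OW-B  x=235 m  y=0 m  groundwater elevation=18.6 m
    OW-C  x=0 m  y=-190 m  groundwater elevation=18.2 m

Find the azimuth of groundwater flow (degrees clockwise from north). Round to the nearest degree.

∂h/∂x = (18.6 − 18.5) / (235 − 0) = +0.0004255
∂h/∂y = (18.2 − 18.5) / (-190 − 0) = +0.001579
Flow direction (−∇h) has components (-0.0004255 E, -0.001579 N).
Azimuth = atan2(E, N) = atan2(-0.0004255, -0.001579) = 195.1° ≈ 195°.

195°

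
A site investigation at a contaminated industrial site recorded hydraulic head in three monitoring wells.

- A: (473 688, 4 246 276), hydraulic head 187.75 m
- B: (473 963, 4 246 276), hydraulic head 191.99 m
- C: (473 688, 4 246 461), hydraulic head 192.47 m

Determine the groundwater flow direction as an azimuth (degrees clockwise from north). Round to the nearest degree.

∂h/∂x = (191.99 − 187.75) / (473963 − 473688) = +0.01542
∂h/∂y = (192.47 − 187.75) / (4246461 − 4246276) = +0.02551
Flow direction (−∇h) has components (-0.01542 E, -0.02551 N).
Azimuth = atan2(E, N) = atan2(-0.01542, -0.02551) = 211.1° ≈ 211°.

211°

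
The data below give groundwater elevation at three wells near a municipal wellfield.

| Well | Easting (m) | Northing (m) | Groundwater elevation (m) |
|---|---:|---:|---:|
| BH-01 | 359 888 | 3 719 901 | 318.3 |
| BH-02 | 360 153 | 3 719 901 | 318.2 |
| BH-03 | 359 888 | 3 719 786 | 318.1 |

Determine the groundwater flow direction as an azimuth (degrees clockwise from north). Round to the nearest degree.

168°

∂h/∂x = (318.2 − 318.3) / (360153 − 359888) = -0.0003774
∂h/∂y = (318.1 − 318.3) / (3719786 − 3719901) = +0.001739
Flow direction (−∇h) has components (+0.0003774 E, -0.001739 N).
Azimuth = atan2(E, N) = atan2(+0.0003774, -0.001739) = 167.8° ≈ 168°.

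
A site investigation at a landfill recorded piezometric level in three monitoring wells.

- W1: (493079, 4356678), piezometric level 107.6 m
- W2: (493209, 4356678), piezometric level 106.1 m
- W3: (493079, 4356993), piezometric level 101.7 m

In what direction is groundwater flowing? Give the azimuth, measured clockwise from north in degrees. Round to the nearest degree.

032°

∂h/∂x = (106.1 − 107.6) / (493209 − 493079) = -0.01154
∂h/∂y = (101.7 − 107.6) / (4356993 − 4356678) = -0.01873
Flow direction (−∇h) has components (+0.01154 E, +0.01873 N).
Azimuth = atan2(E, N) = atan2(+0.01154, +0.01873) = 31.6° ≈ 032°.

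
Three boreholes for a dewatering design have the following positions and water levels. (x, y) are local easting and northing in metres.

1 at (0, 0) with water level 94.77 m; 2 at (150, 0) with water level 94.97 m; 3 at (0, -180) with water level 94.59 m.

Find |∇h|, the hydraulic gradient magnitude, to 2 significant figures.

∂h/∂x = (94.97 − 94.77) / (150 − 0) = +0.001333
∂h/∂y = (94.59 − 94.77) / (-180 − 0) = +0.0010000
|∇h| = √(0.001333² + 0.0010000²) = 0.001666

0.0017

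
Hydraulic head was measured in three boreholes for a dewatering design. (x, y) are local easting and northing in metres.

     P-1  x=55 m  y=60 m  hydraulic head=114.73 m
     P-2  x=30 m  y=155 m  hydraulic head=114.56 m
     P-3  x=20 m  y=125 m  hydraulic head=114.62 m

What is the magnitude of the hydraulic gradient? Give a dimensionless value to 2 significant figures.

Taking P-1 as reference: P-2−P-1 = (-25, 95, -0.17); P-3−P-1 = (-35, 65, -0.11).
Determinant of the coordinate differences = (-25)·65 − (-35)·95 = 1700.
∂h/∂x = [(-0.17)·65 − (-0.11)·95] / 1700 = -0.0003529
∂h/∂y = [(-25)·(-0.11) − (-35)·(-0.17)] / 1700 = -0.001882
|∇h| = √(-0.0003529² + -0.001882²) = 0.001915

0.0019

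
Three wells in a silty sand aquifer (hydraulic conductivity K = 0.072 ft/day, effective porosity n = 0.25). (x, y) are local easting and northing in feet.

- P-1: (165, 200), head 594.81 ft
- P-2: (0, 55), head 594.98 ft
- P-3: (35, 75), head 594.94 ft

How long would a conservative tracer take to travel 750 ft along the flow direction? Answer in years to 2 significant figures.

Taking P-1 as reference: P-2−P-1 = (-165, -145, +0.17); P-3−P-1 = (-130, -125, +0.13).
Solve a·Δx + b·Δy = Δh: det = (-165)·(-125) − (-130)·(-145) = 1775.
∂h/∂x = [(+0.17)·(-125) − (+0.13)·(-145)] / 1775 = -0.001352
∂h/∂y = [(-165)·(+0.13) − (-130)·(+0.17)] / 1775 = +0.0003662
|∇h| = √(-0.001352² + 0.0003662²) = 0.001401
Seepage velocity v = K·i/n = 0.072 × 0.001401 / 0.25 = 0.0004035 ft/day.
t = 750 / 0.0004035 = 1.859e+06 days = 5.09e+03 years.

5100 years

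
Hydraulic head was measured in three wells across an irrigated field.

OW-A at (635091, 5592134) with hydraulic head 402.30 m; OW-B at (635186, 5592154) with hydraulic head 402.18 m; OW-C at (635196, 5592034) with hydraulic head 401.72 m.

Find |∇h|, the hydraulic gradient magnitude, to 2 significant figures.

Taking OW-A as reference: OW-B−OW-A = (95, 20, -0.12); OW-C−OW-A = (105, -100, -0.58).
Determinant of the coordinate differences = 95·(-100) − 105·20 = -11600.
∂h/∂x = [(-0.12)·(-100) − (-0.58)·20] / -11600 = -0.002034
∂h/∂y = [95·(-0.58) − 105·(-0.12)] / -11600 = +0.003664
|∇h| = √(-0.002034² + 0.003664²) = 0.004191

0.0042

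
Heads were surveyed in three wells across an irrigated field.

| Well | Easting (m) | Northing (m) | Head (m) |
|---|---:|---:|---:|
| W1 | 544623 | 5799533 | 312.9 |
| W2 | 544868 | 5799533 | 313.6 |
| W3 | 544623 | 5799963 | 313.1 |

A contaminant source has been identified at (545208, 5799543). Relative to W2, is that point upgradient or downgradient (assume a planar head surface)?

upgradient

∂h/∂x = (313.6 − 312.9) / (544868 − 544623) = +0.002857
∂h/∂y = (313.1 − 312.9) / (5799963 − 5799533) = +0.0004651
Head at (545208, 5799543) = 312.9 + (+0.002857)·(585) + (+0.0004651)·(10) = 314.58 m.
That is higher than the 313.6 m at W2, so the point is upgradient.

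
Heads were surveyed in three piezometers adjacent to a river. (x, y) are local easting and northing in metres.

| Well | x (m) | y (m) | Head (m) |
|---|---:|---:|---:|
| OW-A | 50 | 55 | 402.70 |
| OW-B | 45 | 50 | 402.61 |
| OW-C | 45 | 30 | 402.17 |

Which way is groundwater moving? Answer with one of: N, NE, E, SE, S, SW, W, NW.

Taking OW-A as reference: OW-B−OW-A = (-5, -5, -0.09); OW-C−OW-A = (-5, -25, -0.53).
Determinant of the coordinate differences = (-5)·(-25) − (-5)·(-5) = 100.
∂h/∂x = [(-0.09)·(-25) − (-0.53)·(-5)] / 100 = -0.004000
∂h/∂y = [(-5)·(-0.53) − (-5)·(-0.09)] / 100 = +0.02200
Flow = −∇h = (+0.004000 east, -0.02200 north), which points south.

S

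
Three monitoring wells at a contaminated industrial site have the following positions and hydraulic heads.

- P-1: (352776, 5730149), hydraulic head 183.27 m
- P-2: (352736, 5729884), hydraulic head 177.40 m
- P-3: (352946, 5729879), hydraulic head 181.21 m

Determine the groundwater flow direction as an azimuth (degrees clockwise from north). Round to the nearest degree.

With h = a·x + b·y + c and P-1 as origin, the differences give:
  (-40)·a + (-265)·b = -5.87
  170·a + (-270)·b = -2.06
Eliminate b (×(-270) and ×(-265), subtract): 55850·a = 1039.000 → a = ∂h/∂x = +0.01860
Back-substitute: b = ∂h/∂y = +0.01934.
Flow direction (−∇h) has components (-0.01860 E, -0.01934 N).
Azimuth = atan2(E, N) = atan2(-0.01860, -0.01934) = 223.9° ≈ 224°.

224°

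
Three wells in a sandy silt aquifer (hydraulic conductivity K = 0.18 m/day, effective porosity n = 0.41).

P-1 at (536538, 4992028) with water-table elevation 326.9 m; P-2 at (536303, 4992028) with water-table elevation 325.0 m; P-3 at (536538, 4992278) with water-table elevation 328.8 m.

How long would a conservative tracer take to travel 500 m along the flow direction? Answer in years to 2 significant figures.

∂h/∂x = (325.0 − 326.9) / (536303 − 536538) = +0.008085
∂h/∂y = (328.8 − 326.9) / (4992278 − 4992028) = +0.007600
|∇h| = √(0.008085² + 0.007600²) = 0.0111
Seepage velocity v = K·i/n = 0.18 × 0.0111 / 0.41 = 0.004873 m/day.
t = 500 / 0.004873 = 1.026e+05 days = 281 years.

280 years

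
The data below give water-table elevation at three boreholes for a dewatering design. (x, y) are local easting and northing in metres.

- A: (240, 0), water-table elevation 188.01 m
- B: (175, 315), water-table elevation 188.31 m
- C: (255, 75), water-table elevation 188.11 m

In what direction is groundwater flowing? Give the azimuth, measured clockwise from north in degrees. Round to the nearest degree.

Three-point gradient (reference A): Δ to B = (-65, 315, +0.30), Δ to C = (15, 75, +0.10).
∂h/∂x = +0.0009375, ∂h/∂y = +0.001146 (det = -9600).
Flow direction (−∇h) has components (-0.0009375 E, -0.001146 N).
Azimuth = atan2(E, N) = atan2(-0.0009375, -0.001146) = 219.3° ≈ 219°.

219°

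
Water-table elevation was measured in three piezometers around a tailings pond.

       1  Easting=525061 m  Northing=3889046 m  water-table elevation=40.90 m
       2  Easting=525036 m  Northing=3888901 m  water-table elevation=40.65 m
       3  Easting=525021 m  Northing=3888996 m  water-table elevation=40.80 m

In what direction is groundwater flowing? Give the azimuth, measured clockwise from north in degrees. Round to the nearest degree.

Taking 1 as reference: 2−1 = (-25, -145, -0.25); 3−1 = (-40, -50, -0.10).
Determinant of the coordinate differences = (-25)·(-50) − (-40)·(-145) = -4550.
∂h/∂x = [(-0.25)·(-50) − (-0.10)·(-145)] / -4550 = +0.0004396
∂h/∂y = [(-25)·(-0.10) − (-40)·(-0.25)] / -4550 = +0.001648
Flow direction (−∇h) has components (-0.0004396 E, -0.001648 N).
Azimuth = atan2(E, N) = atan2(-0.0004396, -0.001648) = 194.9° ≈ 195°.

195°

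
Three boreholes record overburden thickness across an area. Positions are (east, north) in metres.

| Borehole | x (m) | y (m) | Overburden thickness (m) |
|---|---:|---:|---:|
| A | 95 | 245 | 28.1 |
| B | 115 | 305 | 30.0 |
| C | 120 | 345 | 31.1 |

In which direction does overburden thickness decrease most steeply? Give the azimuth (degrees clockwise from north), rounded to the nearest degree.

219°

Taking A as reference: B−A = (20, 60, +1.9); C−A = (25, 100, +3.0).
Determinant of the coordinate differences = 20·100 − 25·60 = 500.
∂d/∂x = [(+1.9)·100 − (+3.0)·60] / 500 = +0.02000
∂d/∂y = [20·(+3.0) − 25·(+1.9)] / 500 = +0.02500
Steepest decrease is along −∇f: components (-0.02000 E, -0.02500 N).
Azimuth = atan2(-0.02000, -0.02500) = 218.7° ≈ 219°.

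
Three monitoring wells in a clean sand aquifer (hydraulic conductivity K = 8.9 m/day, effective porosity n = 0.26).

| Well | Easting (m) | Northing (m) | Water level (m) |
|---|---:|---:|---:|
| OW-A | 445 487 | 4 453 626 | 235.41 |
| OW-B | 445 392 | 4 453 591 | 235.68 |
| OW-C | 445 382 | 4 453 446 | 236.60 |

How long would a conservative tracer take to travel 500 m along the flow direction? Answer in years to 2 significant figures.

Taking OW-A as reference: OW-B−OW-A = (-95, -35, +0.27); OW-C−OW-A = (-105, -180, +1.19).
Solve a·Δx + b·Δy = Δh: det = (-95)·(-180) − (-105)·(-35) = 13425.
∂h/∂x = [(+0.27)·(-180) − (+1.19)·(-35)] / 13425 = -0.0005177
∂h/∂y = [(-95)·(+1.19) − (-105)·(+0.27)] / 13425 = -0.006309
|∇h| = √(-0.0005177² + -0.006309²) = 0.00633
Seepage velocity v = K·i/n = 8.9 × 0.00633 / 0.26 = 0.2167 m/day.
t = 500 / 0.2167 = 2307 days = 6.32 years.

6.3 years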